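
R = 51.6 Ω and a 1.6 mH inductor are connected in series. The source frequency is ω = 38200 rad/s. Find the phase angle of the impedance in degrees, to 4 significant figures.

X_L = ωL = 61.12 Ω
Z = 51.60 + j61.12 Ω
|Z| = √(51.60² + 61.12²) = 79.99 Ω
∠Z = arctan(61.12/51.60) = 49.83°

49.83°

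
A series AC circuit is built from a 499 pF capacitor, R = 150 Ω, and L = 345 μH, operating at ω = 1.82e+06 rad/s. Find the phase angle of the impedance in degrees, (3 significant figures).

-72.4°

X_L = ωL = 628 Ω
X_C = 1/(ωC) = 1100 Ω
Net reactance X = X_L − X_C = -473 Ω
Z = 150 − j473 Ω
|Z| = √(150² + 473²) = 496 Ω
∠Z = arctan(-473/150) = -72.4°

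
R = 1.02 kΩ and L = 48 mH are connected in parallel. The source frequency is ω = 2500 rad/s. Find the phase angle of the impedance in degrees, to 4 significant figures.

X_L = ωL = 120.0 Ω
Parallel: admittances add. Y = 1/R + 1/(jωL)
Y = (0.0009804 − j0.008333) S
|Y| = 0.008391 S → |Z| = 1/|Y| = 119.2 Ω, ∠Z = −∠Y = 83.29°

83.29°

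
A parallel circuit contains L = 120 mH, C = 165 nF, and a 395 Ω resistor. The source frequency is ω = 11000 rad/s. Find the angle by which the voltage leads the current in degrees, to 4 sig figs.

-22.67°

X_L = ωL = 1320 Ω
X_C = 1/(ωC) = 551.0 Ω
Parallel: admittances add. Y = 1/R + 1/(jωL) + jωC
Y = (0.002532 + j0.001057) S
|Y| = 0.002744 S → |Z| = 1/|Y| = 364.5 Ω, ∠Z = −∠Y = -22.67°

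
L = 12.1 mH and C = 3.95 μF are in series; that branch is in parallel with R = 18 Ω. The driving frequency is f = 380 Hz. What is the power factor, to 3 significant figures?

ω = 2πf = 2388 rad/s
X_L = ωL = 28.9 Ω
X_C = 1/(ωC) = 106 Ω
Branch 1: Z₁ = R = 18.0 Ω
Branch 2 (series LC): Z₂ = j(X_L − X_C) = −j77.1 Ω
Parallel: Z = Z₁Z₂/(Z₁+Z₂), |Z| = 17.5 Ω, ∠Z = -13.1°
cos φ = cos(-13.1°) = 0.974

0.974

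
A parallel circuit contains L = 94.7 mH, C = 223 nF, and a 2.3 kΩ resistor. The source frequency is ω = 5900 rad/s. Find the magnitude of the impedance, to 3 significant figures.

1550 Ω

X_L = ωL = 559 Ω
X_C = 1/(ωC) = 760 Ω
Parallel: admittances add. Y = 1/R + 1/(jωL) + jωC
Y = (0.000435 − j0.000474) S
|Y| = 0.000643 S → |Z| = 1/|Y| = 1550 Ω, ∠Z = −∠Y = 47.5°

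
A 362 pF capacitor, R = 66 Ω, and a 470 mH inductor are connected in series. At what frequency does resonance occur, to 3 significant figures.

ω₀ = 1/√(LC) = 1/√(0.47 × 3.62e-10) = 76660 rad/s
f₀ = ω₀/(2π) = 12.2 kHz

12.2 kHz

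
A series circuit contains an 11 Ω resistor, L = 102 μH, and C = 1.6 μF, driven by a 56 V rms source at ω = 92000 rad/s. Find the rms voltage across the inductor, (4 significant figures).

X_L = ωL = 9.384 Ω
X_C = 1/(ωC) = 6.793 Ω
Net reactance X = X_L − X_C = 2.591 Ω
Z = 11.00 + j2.591 Ω
|Z| = √(11.00² + 2.591²) = 11.30 Ω
I = V/|Z| = 4.955 A
V_L = I·|Z_L| = 4.955 × 9.384 = 46.50 V

46.50 V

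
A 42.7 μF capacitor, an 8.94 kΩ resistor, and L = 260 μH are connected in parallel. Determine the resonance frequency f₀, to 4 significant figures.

1.510 kHz

ω₀ = 1/√(LC) = 1/√(0.00026 × 4.27e-05) = 9491 rad/s
f₀ = ω₀/(2π) = 1.510 kHz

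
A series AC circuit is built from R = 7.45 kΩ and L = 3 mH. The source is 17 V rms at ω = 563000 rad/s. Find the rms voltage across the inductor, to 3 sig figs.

3.76 V

X_L = ωL = 1690 Ω
Z = 7450 + j1690 Ω
|Z| = √(7450² + 1690²) = 7640 Ω
I = V/|Z| = 2.23 mA
V_L = I·|Z_L| = 0.00223 × 1690 = 3.76 V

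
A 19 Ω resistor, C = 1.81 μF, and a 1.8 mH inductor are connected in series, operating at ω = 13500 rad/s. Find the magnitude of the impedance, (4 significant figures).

25.25 Ω

X_L = ωL = 24.30 Ω
X_C = 1/(ωC) = 40.92 Ω
Net reactance X = X_L − X_C = -16.62 Ω
Z = 19.00 − j16.62 Ω
|Z| = √(19.00² + 16.62²) = 25.25 Ω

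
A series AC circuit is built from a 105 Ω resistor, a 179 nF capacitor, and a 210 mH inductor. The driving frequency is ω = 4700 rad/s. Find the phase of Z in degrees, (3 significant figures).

-62.5°

X_L = ωL = 987 Ω
X_C = 1/(ωC) = 1190 Ω
Net reactance X = X_L − X_C = -202 Ω
Z = 105 − j202 Ω
|Z| = √(105² + 202²) = 227 Ω
∠Z = arctan(-202/105) = -62.5°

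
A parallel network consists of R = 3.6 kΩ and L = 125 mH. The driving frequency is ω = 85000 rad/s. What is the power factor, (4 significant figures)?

X_L = ωL = 10620 Ω
Parallel: admittances add. Y = 1/R + 1/(jωL)
Y = (0.0002778 − j9.412e-05) S
|Y| = 0.0002933 S → |Z| = 1/|Y| = 3410 Ω, ∠Z = −∠Y = 18.72°
cos φ = cos(18.72°) = 0.9471

0.9471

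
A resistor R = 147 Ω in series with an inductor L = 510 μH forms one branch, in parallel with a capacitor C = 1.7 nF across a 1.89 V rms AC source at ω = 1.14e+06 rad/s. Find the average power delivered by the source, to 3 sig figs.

1.46 mW

X_L = ωL = 581 Ω
X_C = 1/(ωC) = 516 Ω
Branch 1 (R+jX_L): Z₁ = 147 + j581 Ω, |Z₁| = 600 Ω
Branch 2 (−jX_C): Z₂ = −j516 Ω
Parallel: Z = Z₁Z₂/(Z₁+Z₂), |Z| = 1920 Ω, ∠Z = -38.2°
I = V/|Z| = 983 μA
P = VI cos φ = 1.89 × 0.000983 × cos(-38.2°) = 1.46 mW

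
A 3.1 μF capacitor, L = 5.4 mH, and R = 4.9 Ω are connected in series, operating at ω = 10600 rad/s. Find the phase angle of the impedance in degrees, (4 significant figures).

X_L = ωL = 57.24 Ω
X_C = 1/(ωC) = 30.43 Ω
Net reactance X = X_L − X_C = 26.81 Ω
Z = 4.900 + j26.81 Ω
|Z| = √(4.900² + 26.81²) = 27.25 Ω
∠Z = arctan(26.81/4.900) = 79.64°

79.64°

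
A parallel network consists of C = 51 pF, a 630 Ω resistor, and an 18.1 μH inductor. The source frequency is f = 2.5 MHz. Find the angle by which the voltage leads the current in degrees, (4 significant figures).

ω = 2πf = 1.571e+07 rad/s
X_L = ωL = 284.3 Ω
X_C = 1/(ωC) = 1248 Ω
Parallel: admittances add. Y = 1/R + 1/(jωL) + jωC
Y = (0.001587 − j0.002716) S
|Y| = 0.003146 S → |Z| = 1/|Y| = 317.9 Ω, ∠Z = −∠Y = 59.70°

59.70°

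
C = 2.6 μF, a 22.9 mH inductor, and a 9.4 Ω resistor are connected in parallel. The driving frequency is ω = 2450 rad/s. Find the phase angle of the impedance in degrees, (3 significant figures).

6.15°

X_L = ωL = 56.1 Ω
X_C = 1/(ωC) = 157 Ω
Parallel: admittances add. Y = 1/R + 1/(jωL) + jωC
Y = (0.106 − j0.0115) S
|Y| = 0.107 S → |Z| = 1/|Y| = 9.35 Ω, ∠Z = −∠Y = 6.15°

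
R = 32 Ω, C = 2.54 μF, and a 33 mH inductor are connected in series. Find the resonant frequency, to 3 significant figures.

550 Hz

ω₀ = 1/√(LC) = 1/√(0.033 × 2.54e-06) = 3454 rad/s
f₀ = ω₀/(2π) = 550 Hz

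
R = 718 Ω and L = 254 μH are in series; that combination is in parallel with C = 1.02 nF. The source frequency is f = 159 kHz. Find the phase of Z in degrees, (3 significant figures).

-25.2°

ω = 2πf = 999000 rad/s
X_L = ωL = 254 Ω
X_C = 1/(ωC) = 981 Ω
Branch 1 (R+jX_L): Z₁ = 718 + j254 Ω, |Z₁| = 762 Ω
Branch 2 (−jX_C): Z₂ = −j981 Ω
Parallel: Z = Z₁Z₂/(Z₁+Z₂), |Z| = 731 Ω, ∠Z = -25.2°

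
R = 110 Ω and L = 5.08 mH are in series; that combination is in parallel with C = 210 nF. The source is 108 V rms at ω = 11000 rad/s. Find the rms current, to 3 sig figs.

X_L = ωL = 55.9 Ω
X_C = 1/(ωC) = 433 Ω
Branch 1 (R+jX_L): Z₁ = 110 + j55.9 Ω, |Z₁| = 123 Ω
Branch 2 (−jX_C): Z₂ = −j433 Ω
Parallel: Z = Z₁Z₂/(Z₁+Z₂), |Z| = 136 Ω, ∠Z = 10.7°
I = V/|Z| = 108/136 = 794 mA

794 mA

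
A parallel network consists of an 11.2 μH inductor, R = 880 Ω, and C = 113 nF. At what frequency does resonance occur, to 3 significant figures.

ω₀ = 1/√(LC) = 1/√(1.12e-05 × 1.13e-07) = 888900 rad/s
f₀ = ω₀/(2π) = 141 kHz

141 kHz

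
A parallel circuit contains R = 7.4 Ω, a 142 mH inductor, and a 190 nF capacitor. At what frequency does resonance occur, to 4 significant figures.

968.9 Hz

ω₀ = 1/√(LC) = 1/√(0.142 × 1.9e-07) = 6088 rad/s
f₀ = ω₀/(2π) = 968.9 Hz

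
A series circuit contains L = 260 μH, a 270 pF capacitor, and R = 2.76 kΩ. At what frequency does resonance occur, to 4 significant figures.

600.7 kHz

ω₀ = 1/√(LC) = 1/√(0.00026 × 2.7e-10) = 3.774e+06 rad/s
f₀ = ω₀/(2π) = 600.7 kHz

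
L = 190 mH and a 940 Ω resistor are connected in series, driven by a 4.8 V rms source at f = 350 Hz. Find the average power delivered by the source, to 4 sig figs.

20.47 mW

ω = 2πf = 2199 rad/s
X_L = ωL = 417.8 Ω
Z = 940.0 + j417.8 Ω
|Z| = √(940.0² + 417.8²) = 1029 Ω
∠Z = arctan(417.8/940.0) = 23.97°
I = V/|Z| = 4.666 mA
P = VI cos φ = 4.8 × 0.004666 × cos(23.97°) = 20.47 mW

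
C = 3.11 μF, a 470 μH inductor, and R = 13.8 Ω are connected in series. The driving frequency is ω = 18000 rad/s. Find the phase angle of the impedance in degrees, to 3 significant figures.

X_L = ωL = 8.46 Ω
X_C = 1/(ωC) = 17.9 Ω
Net reactance X = X_L − X_C = -9.40 Ω
Z = 13.8 − j9.40 Ω
|Z| = √(13.8² + 9.40²) = 16.7 Ω
∠Z = arctan(-9.40/13.8) = -34.3°

-34.3°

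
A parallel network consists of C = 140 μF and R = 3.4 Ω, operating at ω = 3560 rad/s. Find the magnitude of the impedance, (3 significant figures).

X_C = 1/(ωC) = 2.01 Ω
Parallel: admittances add. Y = 1/R + jωC
Y = (0.294 + j0.498) S
|Y| = 0.579 S → |Z| = 1/|Y| = 1.73 Ω, ∠Z = −∠Y = -59.5°

1.73 Ω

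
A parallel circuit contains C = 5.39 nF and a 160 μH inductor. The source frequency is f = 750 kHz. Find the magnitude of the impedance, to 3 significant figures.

ω = 2πf = 4.712e+06 rad/s
X_L = ωL = 754 Ω
X_C = 1/(ωC) = 39.4 Ω
Parallel: admittances add. Y = 1/(jωL) + jωC
Y = (0 + j0.0241) S
|Y| = 0.0241 S → |Z| = 1/|Y| = 41.5 Ω, ∠Z = −∠Y = -90.0°

41.5 Ω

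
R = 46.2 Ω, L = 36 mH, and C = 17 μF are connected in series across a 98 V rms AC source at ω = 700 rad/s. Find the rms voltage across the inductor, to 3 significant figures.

X_L = ωL = 25.2 Ω
X_C = 1/(ωC) = 84.0 Ω
Net reactance X = X_L − X_C = -58.8 Ω
Z = 46.2 − j58.8 Ω
|Z| = √(46.2² + 58.8²) = 74.8 Ω
I = V/|Z| = 1.31 A
V_L = I·|Z_L| = 1.31 × 25.2 = 33.0 V

33.0 V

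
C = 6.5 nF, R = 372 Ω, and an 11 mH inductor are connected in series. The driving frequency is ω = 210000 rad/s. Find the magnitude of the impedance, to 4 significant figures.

X_L = ωL = 2310 Ω
X_C = 1/(ωC) = 732.6 Ω
Net reactance X = X_L − X_C = 1577 Ω
Z = 372.0 + j1577 Ω
|Z| = √(372.0² + 1577²) = 1621 Ω

1621 Ω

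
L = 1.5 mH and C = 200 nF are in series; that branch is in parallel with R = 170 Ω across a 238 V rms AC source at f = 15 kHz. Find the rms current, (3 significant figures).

3.04 A

ω = 2πf = 94250 rad/s
X_L = ωL = 141 Ω
X_C = 1/(ωC) = 53.1 Ω
Branch 1: Z₁ = R = 170 Ω
Branch 2 (series LC): Z₂ = j(X_L − X_C) = j88.3 Ω
Parallel: Z = Z₁Z₂/(Z₁+Z₂), |Z| = 78.4 Ω, ∠Z = 62.5°
I = V/|Z| = 238/78.4 = 3.04 A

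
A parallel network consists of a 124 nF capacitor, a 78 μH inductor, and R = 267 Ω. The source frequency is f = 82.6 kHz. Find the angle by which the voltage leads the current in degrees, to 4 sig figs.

ω = 2πf = 519000 rad/s
X_L = ωL = 40.48 Ω
X_C = 1/(ωC) = 15.54 Ω
Parallel: admittances add. Y = 1/R + 1/(jωL) + jωC
Y = (0.003745 + j0.03965) S
|Y| = 0.03983 S → |Z| = 1/|Y| = 25.11 Ω, ∠Z = −∠Y = -84.60°

-84.60°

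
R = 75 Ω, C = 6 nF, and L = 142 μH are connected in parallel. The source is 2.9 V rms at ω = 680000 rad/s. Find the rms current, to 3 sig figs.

X_L = ωL = 96.6 Ω
X_C = 1/(ωC) = 245 Ω
Parallel: admittances add. Y = 1/R + 1/(jωL) + jωC
Y = (0.0133 − j0.00628) S
|Y| = 0.0147 S → |Z| = 1/|Y| = 67.9 Ω, ∠Z = −∠Y = 25.2°
I = V/|Z| = 2.9/67.9 = 42.7 mA

42.7 mA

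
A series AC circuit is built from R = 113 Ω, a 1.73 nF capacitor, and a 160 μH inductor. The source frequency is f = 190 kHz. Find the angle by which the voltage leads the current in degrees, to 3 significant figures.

-68.9°

ω = 2πf = 1.194e+06 rad/s
X_L = ωL = 191 Ω
X_C = 1/(ωC) = 484 Ω
Net reactance X = X_L − X_C = -293 Ω
Z = 113 − j293 Ω
|Z| = √(113² + 293²) = 314 Ω
∠Z = arctan(-293/113) = -68.9°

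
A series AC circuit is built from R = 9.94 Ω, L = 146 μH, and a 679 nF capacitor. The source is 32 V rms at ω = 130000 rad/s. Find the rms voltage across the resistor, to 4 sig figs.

25.36 V

X_L = ωL = 18.98 Ω
X_C = 1/(ωC) = 11.33 Ω
Net reactance X = X_L − X_C = 7.651 Ω
Z = 9.940 + j7.651 Ω
|Z| = √(9.940² + 7.651²) = 12.54 Ω
I = V/|Z| = 2.551 A
V_R = I·|Z_R| = 2.551 × 9.940 = 25.36 V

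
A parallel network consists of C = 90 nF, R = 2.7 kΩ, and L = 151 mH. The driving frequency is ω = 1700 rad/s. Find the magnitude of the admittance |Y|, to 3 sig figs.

X_L = ωL = 257 Ω
X_C = 1/(ωC) = 6540 Ω
Parallel: admittances add. Y = 1/R + 1/(jωL) + jωC
Y = (0.000370 − j0.00374) S
|Y| = 0.00376 S → |Z| = 1/|Y| = 266 Ω, ∠Z = −∠Y = 84.3°

3.76 mS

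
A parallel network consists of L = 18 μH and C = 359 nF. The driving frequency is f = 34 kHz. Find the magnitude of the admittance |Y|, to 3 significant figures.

183 mS

ω = 2πf = 213600 rad/s
X_L = ωL = 3.85 Ω
X_C = 1/(ωC) = 13.0 Ω
Parallel: admittances add. Y = 1/(jωL) + jωC
Y = (0 − j0.183) S
|Y| = 0.183 S → |Z| = 1/|Y| = 5.45 Ω, ∠Z = −∠Y = 90.0°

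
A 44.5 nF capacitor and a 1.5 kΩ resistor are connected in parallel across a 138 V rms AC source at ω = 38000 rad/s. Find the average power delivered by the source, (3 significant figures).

X_C = 1/(ωC) = 591 Ω
Parallel: admittances add. Y = 1/R + jωC
Y = (0.000667 + j0.00169) S
|Y| = 0.00182 S → |Z| = 1/|Y| = 550 Ω, ∠Z = −∠Y = -68.5°
I = V/|Z| = 251 mA
P = VI cos φ = 138 × 0.251 × cos(-68.5°) = 12.7 W

12.7 W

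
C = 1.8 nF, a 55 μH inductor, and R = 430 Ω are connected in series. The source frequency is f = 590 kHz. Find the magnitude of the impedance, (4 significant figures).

433.4 Ω

ω = 2πf = 3.707e+06 rad/s
X_L = ωL = 203.9 Ω
X_C = 1/(ωC) = 149.9 Ω
Net reactance X = X_L − X_C = 54.03 Ω
Z = 430.0 + j54.03 Ω
|Z| = √(430.0² + 54.03²) = 433.4 Ω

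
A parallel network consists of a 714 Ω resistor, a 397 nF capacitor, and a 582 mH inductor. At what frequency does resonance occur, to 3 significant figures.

ω₀ = 1/√(LC) = 1/√(0.582 × 3.97e-07) = 2080 rad/s
f₀ = ω₀/(2π) = 331 Hz

331 Hz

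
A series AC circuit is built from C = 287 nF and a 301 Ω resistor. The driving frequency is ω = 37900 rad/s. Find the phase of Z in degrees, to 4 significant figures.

X_C = 1/(ωC) = 91.93 Ω
Z = 301.0 − j91.93 Ω
|Z| = √(301.0² + 91.93²) = 314.7 Ω
∠Z = arctan(-91.93/301.0) = -16.98°

-16.98°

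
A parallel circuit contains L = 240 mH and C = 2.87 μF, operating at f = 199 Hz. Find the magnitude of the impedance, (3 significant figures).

3900 Ω

ω = 2πf = 1250 rad/s
X_L = ωL = 300 Ω
X_C = 1/(ωC) = 279 Ω
Parallel: admittances add. Y = 1/(jωL) + jωC
Y = (0 + j0.000256) S
|Y| = 0.000256 S → |Z| = 1/|Y| = 3900 Ω, ∠Z = −∠Y = -90.0°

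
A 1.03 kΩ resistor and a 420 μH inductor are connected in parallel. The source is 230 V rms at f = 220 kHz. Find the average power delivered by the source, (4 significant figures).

51.36 W

ω = 2πf = 1.382e+06 rad/s
X_L = ωL = 580.6 Ω
Parallel: admittances add. Y = 1/R + 1/(jωL)
Y = (0.0009709 − j0.001722) S
|Y| = 0.001977 S → |Z| = 1/|Y| = 505.8 Ω, ∠Z = −∠Y = 60.59°
I = V/|Z| = 454.8 mA
P = VI cos φ = 230 × 0.4548 × cos(60.59°) = 51.36 W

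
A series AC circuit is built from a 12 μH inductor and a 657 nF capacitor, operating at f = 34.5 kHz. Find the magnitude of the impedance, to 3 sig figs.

ω = 2πf = 216800 rad/s
X_L = ωL = 2.60 Ω
X_C = 1/(ωC) = 7.02 Ω
Net reactance X = X_L − X_C = -4.42 Ω
Z = − j4.42 Ω
|Z| = √(0² + 4.42²) = 4.42 Ω

4.42 Ω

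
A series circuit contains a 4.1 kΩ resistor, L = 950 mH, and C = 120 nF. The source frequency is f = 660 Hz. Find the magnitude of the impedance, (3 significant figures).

ω = 2πf = 4147 rad/s
X_L = ωL = 3940 Ω
X_C = 1/(ωC) = 2010 Ω
Net reactance X = X_L − X_C = 1930 Ω
Z = 4100 + j1930 Ω
|Z| = √(4100² + 1930²) = 4530 Ω

4530 Ω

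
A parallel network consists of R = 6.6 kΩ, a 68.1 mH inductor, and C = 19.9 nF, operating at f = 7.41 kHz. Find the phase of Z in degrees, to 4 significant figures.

-76.08°

ω = 2πf = 46560 rad/s
X_L = ωL = 3171 Ω
X_C = 1/(ωC) = 1079 Ω
Parallel: admittances add. Y = 1/R + 1/(jωL) + jωC
Y = (0.0001515 + j0.0006111) S
|Y| = 0.0006296 S → |Z| = 1/|Y| = 1588 Ω, ∠Z = −∠Y = -76.08°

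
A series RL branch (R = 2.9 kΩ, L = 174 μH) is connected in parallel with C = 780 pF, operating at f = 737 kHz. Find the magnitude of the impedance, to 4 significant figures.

282.7 Ω

ω = 2πf = 4.631e+06 rad/s
X_L = ωL = 805.7 Ω
X_C = 1/(ωC) = 276.9 Ω
Branch 1 (R+jX_L): Z₁ = 2900 + j805.7 Ω, |Z₁| = 3010 Ω
Branch 2 (−jX_C): Z₂ = −j276.9 Ω
Parallel: Z = Z₁Z₂/(Z₁+Z₂), |Z| = 282.7 Ω, ∠Z = -84.81°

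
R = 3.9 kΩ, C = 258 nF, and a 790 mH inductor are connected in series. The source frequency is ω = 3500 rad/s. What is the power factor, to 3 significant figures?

0.920

X_L = ωL = 2760 Ω
X_C = 1/(ωC) = 1110 Ω
Net reactance X = X_L − X_C = 1660 Ω
Z = 3900 + j1660 Ω
|Z| = √(3900² + 1660²) = 4240 Ω
∠Z = arctan(1660/3900) = 23.0°
cos φ = cos(23.0°) = 0.920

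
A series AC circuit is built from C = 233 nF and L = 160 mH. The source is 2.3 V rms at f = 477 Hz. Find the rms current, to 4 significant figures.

2.415 mA

ω = 2πf = 2997 rad/s
X_L = ωL = 479.5 Ω
X_C = 1/(ωC) = 1432 Ω
Net reactance X = X_L − X_C = -952.5 Ω
Z = − j952.5 Ω
|Z| = √(0² + 952.5²) = 952.5 Ω
I = V/|Z| = 2.3/952.5 = 2.415 mA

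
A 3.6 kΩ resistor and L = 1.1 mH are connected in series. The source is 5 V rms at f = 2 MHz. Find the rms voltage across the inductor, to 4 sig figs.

4.839 V

ω = 2πf = 1.257e+07 rad/s
X_L = ωL = 13820 Ω
Z = 3600 + j13820 Ω
|Z| = √(3600² + 13820²) = 14280 Ω
I = V/|Z| = 350.0 μA
V_L = I·|Z_L| = 0.0003500 × 13820 = 4.839 V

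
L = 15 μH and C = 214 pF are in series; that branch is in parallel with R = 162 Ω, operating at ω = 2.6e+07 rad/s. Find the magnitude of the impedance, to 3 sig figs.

X_L = ωL = 390 Ω
X_C = 1/(ωC) = 180 Ω
Branch 1: Z₁ = R = 162 Ω
Branch 2 (series LC): Z₂ = j(X_L − X_C) = j210 Ω
Parallel: Z = Z₁Z₂/(Z₁+Z₂), |Z| = 128 Ω, ∠Z = 37.6°

128 Ω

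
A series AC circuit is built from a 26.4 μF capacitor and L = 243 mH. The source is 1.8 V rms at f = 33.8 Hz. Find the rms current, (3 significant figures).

ω = 2πf = 212.4 rad/s
X_L = ωL = 51.6 Ω
X_C = 1/(ωC) = 178 Ω
Net reactance X = X_L − X_C = -127 Ω
Z = − j127 Ω
|Z| = √(0² + 127²) = 127 Ω
I = V/|Z| = 1.8/127 = 14.2 mA

14.2 mA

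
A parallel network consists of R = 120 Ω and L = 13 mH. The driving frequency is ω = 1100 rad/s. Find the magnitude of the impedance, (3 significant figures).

X_L = ωL = 14.3 Ω
Parallel: admittances add. Y = 1/R + 1/(jωL)
Y = (0.00833 − j0.0699) S
|Y| = 0.0704 S → |Z| = 1/|Y| = 14.2 Ω, ∠Z = −∠Y = 83.2°

14.2 Ω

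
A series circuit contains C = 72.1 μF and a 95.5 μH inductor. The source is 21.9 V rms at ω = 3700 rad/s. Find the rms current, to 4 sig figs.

6.450 A

X_L = ωL = 0.3533 Ω
X_C = 1/(ωC) = 3.749 Ω
Net reactance X = X_L − X_C = -3.395 Ω
Z = − j3.395 Ω
|Z| = √(0² + 3.395²) = 3.395 Ω
I = V/|Z| = 21.9/3.395 = 6.450 A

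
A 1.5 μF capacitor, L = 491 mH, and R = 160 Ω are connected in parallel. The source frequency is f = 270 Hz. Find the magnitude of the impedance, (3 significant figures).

156 Ω

ω = 2πf = 1696 rad/s
X_L = ωL = 833 Ω
X_C = 1/(ωC) = 393 Ω
Parallel: admittances add. Y = 1/R + 1/(jωL) + jωC
Y = (0.00625 + j0.00134) S
|Y| = 0.00639 S → |Z| = 1/|Y| = 156 Ω, ∠Z = −∠Y = -12.1°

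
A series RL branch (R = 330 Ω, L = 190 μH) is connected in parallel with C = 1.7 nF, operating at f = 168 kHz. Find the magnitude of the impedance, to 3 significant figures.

ω = 2πf = 1.056e+06 rad/s
X_L = ωL = 201 Ω
X_C = 1/(ωC) = 557 Ω
Branch 1 (R+jX_L): Z₁ = 330 + j201 Ω, |Z₁| = 386 Ω
Branch 2 (−jX_C): Z₂ = −j557 Ω
Parallel: Z = Z₁Z₂/(Z₁+Z₂), |Z| = 443 Ω, ∠Z = -11.5°

443 Ω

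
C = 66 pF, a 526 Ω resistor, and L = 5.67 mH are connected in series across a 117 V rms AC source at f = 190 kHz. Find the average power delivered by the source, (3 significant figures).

ω = 2πf = 1.194e+06 rad/s
X_L = ωL = 6770 Ω
X_C = 1/(ωC) = 12700 Ω
Net reactance X = X_L − X_C = -5920 Ω
Z = 526 − j5920 Ω
|Z| = √(526² + 5920²) = 5950 Ω
∠Z = arctan(-5920/526) = -84.9°
I = V/|Z| = 19.7 mA
P = VI cos φ = 117 × 0.0197 × cos(-84.9°) = 204 mW

204 mW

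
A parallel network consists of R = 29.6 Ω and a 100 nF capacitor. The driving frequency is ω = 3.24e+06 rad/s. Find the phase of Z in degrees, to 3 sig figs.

X_C = 1/(ωC) = 3.09 Ω
Parallel: admittances add. Y = 1/R + jωC
Y = (0.0338 + j0.324) S
|Y| = 0.326 S → |Z| = 1/|Y| = 3.07 Ω, ∠Z = −∠Y = -84.0°

-84.0°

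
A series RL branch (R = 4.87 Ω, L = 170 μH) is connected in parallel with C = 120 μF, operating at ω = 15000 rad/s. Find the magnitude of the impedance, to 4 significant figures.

0.5803 Ω

X_L = ωL = 2.550 Ω
X_C = 1/(ωC) = 0.5556 Ω
Branch 1 (R+jX_L): Z₁ = 4.870 + j2.550 Ω, |Z₁| = 5.497 Ω
Branch 2 (−jX_C): Z₂ = −j0.5556 Ω
Parallel: Z = Z₁Z₂/(Z₁+Z₂), |Z| = 0.5803 Ω, ∠Z = -84.63°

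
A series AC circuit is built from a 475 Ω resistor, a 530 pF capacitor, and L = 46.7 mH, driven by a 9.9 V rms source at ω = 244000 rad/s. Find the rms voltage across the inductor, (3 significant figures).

X_L = ωL = 11400 Ω
X_C = 1/(ωC) = 7730 Ω
Net reactance X = X_L − X_C = 3660 Ω
Z = 475 + j3660 Ω
|Z| = √(475² + 3660²) = 3690 Ω
I = V/|Z| = 2.68 mA
V_L = I·|Z_L| = 0.00268 × 11400 = 30.5 V

30.5 V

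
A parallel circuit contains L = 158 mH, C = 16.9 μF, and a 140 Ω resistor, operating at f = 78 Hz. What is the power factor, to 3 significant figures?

0.839

ω = 2πf = 490.1 rad/s
X_L = ωL = 77.4 Ω
X_C = 1/(ωC) = 121 Ω
Parallel: admittances add. Y = 1/R + 1/(jωL) + jωC
Y = (0.00714 − j0.00463) S
|Y| = 0.00851 S → |Z| = 1/|Y| = 117 Ω, ∠Z = −∠Y = 33.0°
cos φ = cos(33.0°) = 0.839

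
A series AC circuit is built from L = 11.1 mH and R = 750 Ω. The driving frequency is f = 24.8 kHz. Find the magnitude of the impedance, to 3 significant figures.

1890 Ω

ω = 2πf = 155800 rad/s
X_L = ωL = 1730 Ω
Z = 750 + j1730 Ω
|Z| = √(750² + 1730²) = 1890 Ω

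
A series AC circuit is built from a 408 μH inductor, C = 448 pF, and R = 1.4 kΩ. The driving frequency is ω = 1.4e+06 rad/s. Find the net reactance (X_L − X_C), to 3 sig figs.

-1020 Ω

X_L = ωL = 571 Ω
X_C = 1/(ωC) = 1590 Ω
X = 571 − 1590 = -1020 Ω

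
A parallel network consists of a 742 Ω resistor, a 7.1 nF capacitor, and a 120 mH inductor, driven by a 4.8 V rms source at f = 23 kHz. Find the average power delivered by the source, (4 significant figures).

31.05 mW

ω = 2πf = 144500 rad/s
X_L = ωL = 17340 Ω
X_C = 1/(ωC) = 974.6 Ω
Parallel: admittances add. Y = 1/R + 1/(jωL) + jωC
Y = (0.001348 + j0.0009684) S
|Y| = 0.001660 S → |Z| = 1/|Y| = 602.6 Ω, ∠Z = −∠Y = -35.70°
I = V/|Z| = 7.966 mA
P = VI cos φ = 4.8 × 0.007966 × cos(-35.70°) = 31.05 mW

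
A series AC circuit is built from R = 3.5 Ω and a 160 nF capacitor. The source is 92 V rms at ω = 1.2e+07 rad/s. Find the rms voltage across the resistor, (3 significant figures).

91.0 V

X_C = 1/(ωC) = 0.521 Ω
Z = 3.50 − j0.521 Ω
|Z| = √(3.50² + 0.521²) = 3.54 Ω
I = V/|Z| = 26.0 A
V_R = I·|Z_R| = 26.0 × 3.50 = 91.0 V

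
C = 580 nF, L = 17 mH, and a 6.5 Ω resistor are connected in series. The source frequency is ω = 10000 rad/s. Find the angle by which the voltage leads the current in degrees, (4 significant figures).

-20.37°

X_L = ωL = 170.0 Ω
X_C = 1/(ωC) = 172.4 Ω
Net reactance X = X_L − X_C = -2.414 Ω
Z = 6.500 − j2.414 Ω
|Z| = √(6.500² + 2.414²) = 6.934 Ω
∠Z = arctan(-2.414/6.500) = -20.37°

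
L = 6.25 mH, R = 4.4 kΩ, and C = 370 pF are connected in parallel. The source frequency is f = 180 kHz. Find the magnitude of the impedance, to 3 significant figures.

ω = 2πf = 1.131e+06 rad/s
X_L = ωL = 7070 Ω
X_C = 1/(ωC) = 2390 Ω
Parallel: admittances add. Y = 1/R + 1/(jωL) + jωC
Y = (0.000227 + j0.000277) S
|Y| = 0.000358 S → |Z| = 1/|Y| = 2790 Ω, ∠Z = −∠Y = -50.6°

2790 Ω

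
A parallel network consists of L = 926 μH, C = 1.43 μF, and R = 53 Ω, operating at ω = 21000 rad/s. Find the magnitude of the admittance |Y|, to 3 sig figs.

X_L = ωL = 19.4 Ω
X_C = 1/(ωC) = 33.3 Ω
Parallel: admittances add. Y = 1/R + 1/(jωL) + jωC
Y = (0.0189 − j0.0214) S
|Y| = 0.0285 S → |Z| = 1/|Y| = 35.1 Ω, ∠Z = −∠Y = 48.6°

28.5 mS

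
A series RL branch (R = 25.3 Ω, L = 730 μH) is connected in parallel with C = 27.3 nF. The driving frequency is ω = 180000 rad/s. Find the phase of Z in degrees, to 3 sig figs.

X_L = ωL = 131 Ω
X_C = 1/(ωC) = 204 Ω
Branch 1 (R+jX_L): Z₁ = 25.3 + j131 Ω, |Z₁| = 134 Ω
Branch 2 (−jX_C): Z₂ = −j204 Ω
Parallel: Z = Z₁Z₂/(Z₁+Z₂), |Z| = 356 Ω, ∠Z = 59.8°

59.8°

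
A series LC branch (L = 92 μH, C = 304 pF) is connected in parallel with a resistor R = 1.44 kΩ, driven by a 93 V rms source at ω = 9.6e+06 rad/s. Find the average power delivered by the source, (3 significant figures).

6.01 W

X_L = ωL = 883 Ω
X_C = 1/(ωC) = 343 Ω
Branch 1: Z₁ = R = 1440 Ω
Branch 2 (series LC): Z₂ = j(X_L − X_C) = j541 Ω
Parallel: Z = Z₁Z₂/(Z₁+Z₂), |Z| = 506 Ω, ∠Z = 69.4°
I = V/|Z| = 184 mA
P = VI cos φ = 93 × 0.184 × cos(69.4°) = 6.01 W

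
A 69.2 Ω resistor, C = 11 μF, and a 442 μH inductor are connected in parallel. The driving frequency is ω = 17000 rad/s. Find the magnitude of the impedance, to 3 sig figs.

X_L = ωL = 7.51 Ω
X_C = 1/(ωC) = 5.35 Ω
Parallel: admittances add. Y = 1/R + 1/(jωL) + jωC
Y = (0.0145 + j0.0539) S
|Y| = 0.0558 S → |Z| = 1/|Y| = 17.9 Ω, ∠Z = −∠Y = -75.0°

17.9 Ω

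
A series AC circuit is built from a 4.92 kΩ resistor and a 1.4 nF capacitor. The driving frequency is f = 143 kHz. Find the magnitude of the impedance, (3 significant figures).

4980 Ω

ω = 2πf = 898500 rad/s
X_C = 1/(ωC) = 795 Ω
Z = 4920 − j795 Ω
|Z| = √(4920² + 795²) = 4980 Ω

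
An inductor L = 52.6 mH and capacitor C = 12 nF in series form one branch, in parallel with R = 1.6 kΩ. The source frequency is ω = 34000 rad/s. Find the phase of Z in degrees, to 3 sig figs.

X_L = ωL = 1790 Ω
X_C = 1/(ωC) = 2450 Ω
Branch 1: Z₁ = R = 1600 Ω
Branch 2 (series LC): Z₂ = j(X_L − X_C) = −j663 Ω
Parallel: Z = Z₁Z₂/(Z₁+Z₂), |Z| = 612 Ω, ∠Z = -67.5°

-67.5°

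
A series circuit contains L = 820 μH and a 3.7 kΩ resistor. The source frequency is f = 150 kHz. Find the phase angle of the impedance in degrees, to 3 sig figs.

ω = 2πf = 942500 rad/s
X_L = ωL = 773 Ω
Z = 3700 + j773 Ω
|Z| = √(3700² + 773²) = 3780 Ω
∠Z = arctan(773/3700) = 11.8°

11.8°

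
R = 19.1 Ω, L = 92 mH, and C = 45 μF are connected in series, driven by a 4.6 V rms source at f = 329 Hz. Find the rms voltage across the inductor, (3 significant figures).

ω = 2πf = 2067 rad/s
X_L = ωL = 190 Ω
X_C = 1/(ωC) = 10.8 Ω
Net reactance X = X_L − X_C = 179 Ω
Z = 19.1 + j179 Ω
|Z| = √(19.1² + 179²) = 180 Ω
I = V/|Z| = 25.5 mA
V_L = I·|Z_L| = 0.0255 × 190 = 4.85 V

4.85 V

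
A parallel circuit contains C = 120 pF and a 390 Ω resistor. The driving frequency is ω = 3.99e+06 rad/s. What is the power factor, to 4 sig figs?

0.9830

X_C = 1/(ωC) = 2089 Ω
Parallel: admittances add. Y = 1/R + jωC
Y = (0.002564 + j0.0004788) S
|Y| = 0.002608 S → |Z| = 1/|Y| = 383.4 Ω, ∠Z = −∠Y = -10.58°
cos φ = cos(-10.58°) = 0.9830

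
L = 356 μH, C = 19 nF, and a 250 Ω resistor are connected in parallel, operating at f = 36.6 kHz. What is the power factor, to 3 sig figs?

0.454

ω = 2πf = 230000 rad/s
X_L = ωL = 81.9 Ω
X_C = 1/(ωC) = 229 Ω
Parallel: admittances add. Y = 1/R + 1/(jωL) + jωC
Y = (0.00400 − j0.00785) S
|Y| = 0.00881 S → |Z| = 1/|Y| = 114 Ω, ∠Z = −∠Y = 63.0°
cos φ = cos(63.0°) = 0.454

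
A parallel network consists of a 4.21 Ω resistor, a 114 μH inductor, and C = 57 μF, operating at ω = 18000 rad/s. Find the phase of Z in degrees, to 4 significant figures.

X_L = ωL = 2.052 Ω
X_C = 1/(ωC) = 0.9747 Ω
Parallel: admittances add. Y = 1/R + 1/(jωL) + jωC
Y = (0.2375 + j0.5387) S
|Y| = 0.5887 S → |Z| = 1/|Y| = 1.699 Ω, ∠Z = −∠Y = -66.20°

-66.20°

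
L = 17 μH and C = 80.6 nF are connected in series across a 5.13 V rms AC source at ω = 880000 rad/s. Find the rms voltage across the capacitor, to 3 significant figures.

X_L = ωL = 15.0 Ω
X_C = 1/(ωC) = 14.1 Ω
Net reactance X = X_L − X_C = 0.861 Ω
Z = j0.861 Ω
|Z| = √(0² + 0.861²) = 0.861 Ω
I = V/|Z| = 5.96 A
V_C = I·|Z_C| = 5.96 × 14.1 = 84.0 V

84.0 V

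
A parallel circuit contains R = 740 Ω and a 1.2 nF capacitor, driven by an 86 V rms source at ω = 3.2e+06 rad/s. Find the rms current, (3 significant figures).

350 mA

X_C = 1/(ωC) = 260 Ω
Parallel: admittances add. Y = 1/R + jωC
Y = (0.00135 + j0.00384) S
|Y| = 0.00407 S → |Z| = 1/|Y| = 246 Ω, ∠Z = −∠Y = -70.6°
I = V/|Z| = 86/246 = 350 mA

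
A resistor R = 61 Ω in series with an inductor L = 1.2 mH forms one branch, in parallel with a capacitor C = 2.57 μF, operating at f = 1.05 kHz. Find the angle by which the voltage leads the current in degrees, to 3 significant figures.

ω = 2πf = 6597 rad/s
X_L = ωL = 7.92 Ω
X_C = 1/(ωC) = 59.0 Ω
Branch 1 (R+jX_L): Z₁ = 61.0 + j7.92 Ω, |Z₁| = 61.5 Ω
Branch 2 (−jX_C): Z₂ = −j59.0 Ω
Parallel: Z = Z₁Z₂/(Z₁+Z₂), |Z| = 45.6 Ω, ∠Z = -42.7°

-42.7°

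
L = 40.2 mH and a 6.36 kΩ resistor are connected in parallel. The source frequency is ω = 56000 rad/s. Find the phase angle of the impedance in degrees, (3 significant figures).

70.5°

X_L = ωL = 2250 Ω
Parallel: admittances add. Y = 1/R + 1/(jωL)
Y = (0.000157 − j0.000444) S
|Y| = 0.000471 S → |Z| = 1/|Y| = 2120 Ω, ∠Z = −∠Y = 70.5°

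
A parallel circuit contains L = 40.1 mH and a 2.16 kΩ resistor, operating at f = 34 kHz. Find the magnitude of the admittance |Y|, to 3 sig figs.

477 μS

ω = 2πf = 213600 rad/s
X_L = ωL = 8570 Ω
Parallel: admittances add. Y = 1/R + 1/(jωL)
Y = (0.000463 − j0.000117) S
|Y| = 0.000477 S → |Z| = 1/|Y| = 2090 Ω, ∠Z = −∠Y = 14.2°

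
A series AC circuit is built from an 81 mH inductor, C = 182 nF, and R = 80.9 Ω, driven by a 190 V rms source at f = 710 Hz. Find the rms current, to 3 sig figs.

217 mA

ω = 2πf = 4461 rad/s
X_L = ωL = 361 Ω
X_C = 1/(ωC) = 1230 Ω
Net reactance X = X_L − X_C = -870 Ω
Z = 80.9 − j870 Ω
|Z| = √(80.9² + 870²) = 874 Ω
I = V/|Z| = 190/874 = 217 mA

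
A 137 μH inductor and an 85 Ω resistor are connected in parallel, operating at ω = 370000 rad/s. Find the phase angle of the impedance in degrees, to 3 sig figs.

59.2°

X_L = ωL = 50.7 Ω
Parallel: admittances add. Y = 1/R + 1/(jωL)
Y = (0.0118 − j0.0197) S
|Y| = 0.0230 S → |Z| = 1/|Y| = 43.5 Ω, ∠Z = −∠Y = 59.2°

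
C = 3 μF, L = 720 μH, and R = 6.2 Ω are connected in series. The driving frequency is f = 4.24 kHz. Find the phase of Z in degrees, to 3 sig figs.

47.1°

ω = 2πf = 26640 rad/s
X_L = ωL = 19.2 Ω
X_C = 1/(ωC) = 12.5 Ω
Net reactance X = X_L − X_C = 6.67 Ω
Z = 6.20 + j6.67 Ω
|Z| = √(6.20² + 6.67²) = 9.11 Ω
∠Z = arctan(6.67/6.20) = 47.1°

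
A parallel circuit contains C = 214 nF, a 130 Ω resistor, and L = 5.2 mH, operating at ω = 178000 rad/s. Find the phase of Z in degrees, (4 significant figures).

-78.26°

X_L = ωL = 925.6 Ω
X_C = 1/(ωC) = 26.25 Ω
Parallel: admittances add. Y = 1/R + 1/(jωL) + jωC
Y = (0.007692 + j0.03701) S
|Y| = 0.03780 S → |Z| = 1/|Y| = 26.45 Ω, ∠Z = −∠Y = -78.26°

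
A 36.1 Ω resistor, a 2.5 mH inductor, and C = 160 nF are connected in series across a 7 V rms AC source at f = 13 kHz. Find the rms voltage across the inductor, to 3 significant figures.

10.8 V

ω = 2πf = 81680 rad/s
X_L = ωL = 204 Ω
X_C = 1/(ωC) = 76.5 Ω
Net reactance X = X_L − X_C = 128 Ω
Z = 36.1 + j128 Ω
|Z| = √(36.1² + 128²) = 133 Ω
I = V/|Z| = 52.8 mA
V_L = I·|Z_L| = 0.0528 × 204 = 10.8 V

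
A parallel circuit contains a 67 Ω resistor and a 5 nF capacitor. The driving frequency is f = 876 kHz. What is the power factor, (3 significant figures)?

0.477

ω = 2πf = 5.504e+06 rad/s
X_C = 1/(ωC) = 36.3 Ω
Parallel: admittances add. Y = 1/R + jωC
Y = (0.0149 + j0.0275) S
|Y| = 0.0313 S → |Z| = 1/|Y| = 31.9 Ω, ∠Z = −∠Y = -61.5°
cos φ = cos(-61.5°) = 0.477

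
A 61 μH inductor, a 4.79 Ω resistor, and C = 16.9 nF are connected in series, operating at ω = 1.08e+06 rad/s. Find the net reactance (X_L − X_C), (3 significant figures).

X_L = ωL = 65.9 Ω
X_C = 1/(ωC) = 54.8 Ω
X = 65.9 − 54.8 = 11.1 Ω

11.1 Ω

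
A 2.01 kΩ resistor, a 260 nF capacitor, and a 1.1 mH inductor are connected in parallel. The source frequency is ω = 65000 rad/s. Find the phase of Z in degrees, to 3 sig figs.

X_L = ωL = 71.5 Ω
X_C = 1/(ωC) = 59.2 Ω
Parallel: admittances add. Y = 1/R + 1/(jωL) + jωC
Y = (0.000498 + j0.00291) S
|Y| = 0.00296 S → |Z| = 1/|Y| = 338 Ω, ∠Z = −∠Y = -80.3°

-80.3°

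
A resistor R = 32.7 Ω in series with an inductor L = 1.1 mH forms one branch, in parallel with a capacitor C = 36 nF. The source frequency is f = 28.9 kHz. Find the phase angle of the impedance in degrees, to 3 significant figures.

ω = 2πf = 181600 rad/s
X_L = ωL = 200 Ω
X_C = 1/(ωC) = 153 Ω
Branch 1 (R+jX_L): Z₁ = 32.7 + j200 Ω, |Z₁| = 202 Ω
Branch 2 (−jX_C): Z₂ = −j153 Ω
Parallel: Z = Z₁Z₂/(Z₁+Z₂), |Z| = 543 Ω, ∠Z = -64.3°

-64.3°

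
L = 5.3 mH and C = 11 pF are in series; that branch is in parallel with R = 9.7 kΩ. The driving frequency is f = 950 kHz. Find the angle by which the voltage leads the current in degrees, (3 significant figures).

ω = 2πf = 5.969e+06 rad/s
X_L = ωL = 31600 Ω
X_C = 1/(ωC) = 15200 Ω
Branch 1: Z₁ = R = 9700 Ω
Branch 2 (series LC): Z₂ = j(X_L − X_C) = j16400 Ω
Parallel: Z = Z₁Z₂/(Z₁+Z₂), |Z| = 8350 Ω, ∠Z = 30.6°

30.6°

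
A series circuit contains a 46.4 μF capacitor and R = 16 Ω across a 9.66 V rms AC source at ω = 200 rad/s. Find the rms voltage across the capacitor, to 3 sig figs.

9.56 V

X_C = 1/(ωC) = 108 Ω
Z = 16.0 − j108 Ω
|Z| = √(16.0² + 108²) = 109 Ω
I = V/|Z| = 88.7 mA
V_C = I·|Z_C| = 0.0887 × 108 = 9.56 V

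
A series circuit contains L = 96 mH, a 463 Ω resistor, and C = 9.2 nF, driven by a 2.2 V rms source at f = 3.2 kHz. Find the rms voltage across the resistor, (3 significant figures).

ω = 2πf = 20110 rad/s
X_L = ωL = 1930 Ω
X_C = 1/(ωC) = 5410 Ω
Net reactance X = X_L − X_C = -3480 Ω
Z = 463 − j3480 Ω
|Z| = √(463² + 3480²) = 3510 Ω
I = V/|Z| = 627 μA
V_R = I·|Z_R| = 0.000627 × 463 = 0.290 V

0.290 V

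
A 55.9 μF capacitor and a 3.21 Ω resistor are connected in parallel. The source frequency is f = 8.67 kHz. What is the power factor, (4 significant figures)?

ω = 2πf = 54480 rad/s
X_C = 1/(ωC) = 0.3284 Ω
Parallel: admittances add. Y = 1/R + jωC
Y = (0.3115 + j3.045) S
|Y| = 3.061 S → |Z| = 1/|Y| = 0.3267 Ω, ∠Z = −∠Y = -84.16°
cos φ = cos(-84.16°) = 0.1018

0.1018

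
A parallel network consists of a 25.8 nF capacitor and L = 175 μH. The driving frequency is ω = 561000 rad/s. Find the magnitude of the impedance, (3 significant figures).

X_L = ωL = 98.2 Ω
X_C = 1/(ωC) = 69.1 Ω
Parallel: admittances add. Y = 1/(jωL) + jωC
Y = (0 + j0.00429) S
|Y| = 0.00429 S → |Z| = 1/|Y| = 233 Ω, ∠Z = −∠Y = -90.0°

233 Ω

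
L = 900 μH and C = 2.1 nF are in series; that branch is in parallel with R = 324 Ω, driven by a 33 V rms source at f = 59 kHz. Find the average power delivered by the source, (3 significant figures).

ω = 2πf = 370700 rad/s
X_L = ωL = 334 Ω
X_C = 1/(ωC) = 1280 Ω
Branch 1: Z₁ = R = 324 Ω
Branch 2 (series LC): Z₂ = j(X_L − X_C) = −j951 Ω
Parallel: Z = Z₁Z₂/(Z₁+Z₂), |Z| = 307 Ω, ∠Z = -18.8°
I = V/|Z| = 108 mA
P = VI cos φ = 33 × 0.108 × cos(-18.8°) = 3.36 W

3.36 W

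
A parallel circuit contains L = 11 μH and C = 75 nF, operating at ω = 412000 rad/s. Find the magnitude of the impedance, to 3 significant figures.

5.27 Ω

X_L = ωL = 4.53 Ω
X_C = 1/(ωC) = 32.4 Ω
Parallel: admittances add. Y = 1/(jωL) + jωC
Y = (0 − j0.190) S
|Y| = 0.190 S → |Z| = 1/|Y| = 5.27 Ω, ∠Z = −∠Y = 90.0°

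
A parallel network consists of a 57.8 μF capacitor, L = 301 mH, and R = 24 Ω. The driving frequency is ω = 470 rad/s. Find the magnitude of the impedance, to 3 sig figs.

21.6 Ω

X_L = ωL = 141 Ω
X_C = 1/(ωC) = 36.8 Ω
Parallel: admittances add. Y = 1/R + 1/(jωL) + jωC
Y = (0.0417 + j0.0201) S
|Y| = 0.0463 S → |Z| = 1/|Y| = 21.6 Ω, ∠Z = −∠Y = -25.7°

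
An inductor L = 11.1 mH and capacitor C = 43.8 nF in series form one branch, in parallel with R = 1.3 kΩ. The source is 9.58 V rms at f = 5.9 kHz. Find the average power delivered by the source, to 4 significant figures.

70.60 mW

ω = 2πf = 37070 rad/s
X_L = ωL = 411.5 Ω
X_C = 1/(ωC) = 615.9 Ω
Branch 1: Z₁ = R = 1300 Ω
Branch 2 (series LC): Z₂ = j(X_L − X_C) = −j204.4 Ω
Parallel: Z = Z₁Z₂/(Z₁+Z₂), |Z| = 201.9 Ω, ∠Z = -81.06°
I = V/|Z| = 47.45 mA
P = VI cos φ = 9.58 × 0.04745 × cos(-81.06°) = 70.60 mW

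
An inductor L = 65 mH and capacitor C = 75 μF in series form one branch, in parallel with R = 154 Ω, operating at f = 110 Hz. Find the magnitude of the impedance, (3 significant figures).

ω = 2πf = 691.2 rad/s
X_L = ωL = 44.9 Ω
X_C = 1/(ωC) = 19.3 Ω
Branch 1: Z₁ = R = 154 Ω
Branch 2 (series LC): Z₂ = j(X_L − X_C) = j25.6 Ω
Parallel: Z = Z₁Z₂/(Z₁+Z₂), |Z| = 25.3 Ω, ∠Z = 80.5°

25.3 Ω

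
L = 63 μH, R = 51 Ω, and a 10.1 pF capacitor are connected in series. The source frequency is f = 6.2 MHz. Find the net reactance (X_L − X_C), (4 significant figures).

-87.39 Ω

ω = 2πf = 3.896e+07 rad/s
X_L = ωL = 2454 Ω
X_C = 1/(ωC) = 2542 Ω
X = 2454 − 2542 = -87.39 Ω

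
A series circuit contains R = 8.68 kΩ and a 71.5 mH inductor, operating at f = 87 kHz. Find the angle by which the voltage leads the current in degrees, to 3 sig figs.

ω = 2πf = 546600 rad/s
X_L = ωL = 39100 Ω
Z = 8680 + j39100 Ω
|Z| = √(8680² + 39100²) = 40000 Ω
∠Z = arctan(39100/8680) = 77.5°

77.5°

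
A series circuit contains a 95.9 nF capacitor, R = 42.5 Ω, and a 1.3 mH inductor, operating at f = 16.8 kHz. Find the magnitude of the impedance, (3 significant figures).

57.3 Ω

ω = 2πf = 105600 rad/s
X_L = ωL = 137 Ω
X_C = 1/(ωC) = 98.8 Ω
Net reactance X = X_L − X_C = 38.4 Ω
Z = 42.5 + j38.4 Ω
|Z| = √(42.5² + 38.4²) = 57.3 Ω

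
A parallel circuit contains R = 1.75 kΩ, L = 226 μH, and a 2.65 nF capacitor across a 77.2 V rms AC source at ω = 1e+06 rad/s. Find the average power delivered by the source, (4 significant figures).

X_L = ωL = 226.0 Ω
X_C = 1/(ωC) = 377.4 Ω
Parallel: admittances add. Y = 1/R + 1/(jωL) + jωC
Y = (0.0005714 − j0.001775) S
|Y| = 0.001865 S → |Z| = 1/|Y| = 536.3 Ω, ∠Z = −∠Y = 72.15°
I = V/|Z| = 143.9 mA
P = VI cos φ = 77.2 × 0.1439 × cos(72.15°) = 3.406 W

3.406 W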